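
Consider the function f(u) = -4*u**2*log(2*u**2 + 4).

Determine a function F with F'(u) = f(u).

Differentiate the proposed F(u) back; it has to land on f(u) exactly.
Check: d/du[4*(-3*u**3*log(2*u**2 + 4) + 2*u**3 - 12*u + 12*sqrt(2)*atan(sqrt(2)*u/2))/9] = -4*u**2*log(u**2 + 2) - 4*u**2*log(2), which equals f(u).

An antiderivative is F(u) = 4*(-3*u**3*log(2*u**2 + 4) + 2*u**3 - 12*u + 12*sqrt(2)*atan(sqrt(2)*u/2))/9.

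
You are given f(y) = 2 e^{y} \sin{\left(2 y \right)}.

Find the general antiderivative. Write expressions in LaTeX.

Recover f(y) by differentiating a candidate F(y); any mismatch rules it out.
Check: d/dy[\frac{2 e^{y} \sin{\left(2 y \right)}}{5} - \frac{4 e^{y} \cos{\left(2 y \right)}}{5}] = 2 e^{y} \sin{\left(2 y \right)} = f(y).

F(y) = \frac{2 e^{y} \sin{\left(2 y \right)}}{5} - \frac{4 e^{y} \cos{\left(2 y \right)}}{5} + C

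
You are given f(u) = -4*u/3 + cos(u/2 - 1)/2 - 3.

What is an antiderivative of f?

An antiderivative is F(u) = -2*u**2/3 - 3*u + sin(u/2 - 1).

The integrand splits into summands that can be handled one at a time.
Check: d/du[-2*u**2/3 - 3*u + sin(u/2 - 1)] = -4*u/3 + cos(u/2 - 1)/2 - 3 = f(u).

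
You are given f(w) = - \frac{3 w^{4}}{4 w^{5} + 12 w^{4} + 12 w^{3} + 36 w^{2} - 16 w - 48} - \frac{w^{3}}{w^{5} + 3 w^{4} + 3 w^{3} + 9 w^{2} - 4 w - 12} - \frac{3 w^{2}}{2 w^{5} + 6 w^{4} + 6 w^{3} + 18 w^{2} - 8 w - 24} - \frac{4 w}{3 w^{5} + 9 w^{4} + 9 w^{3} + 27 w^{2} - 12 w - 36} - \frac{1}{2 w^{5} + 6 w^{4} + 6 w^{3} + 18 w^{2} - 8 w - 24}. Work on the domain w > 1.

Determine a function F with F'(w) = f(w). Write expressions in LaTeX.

An antiderivative is F(w) = \frac{- 793 \log{\left(w - 1 \right)} + 130 \log{\left(w + 1 \right)} - 2625 \log{\left(w + 3 \right)} - 696 \log{\left(w^{2} + 4 \right)} + 424 \operatorname{atan}{\left(\frac{w}{2} \right)}}{6240}.

The denominator factors as 12 \left(w - 1\right) \left(w + 1\right) \left(w + 3\right) \left(w^{2} + 4\right); partial fractions split f into directly integrable pieces: - \frac{87 w - 53}{390 \left(w^{2} + 4\right)} - \frac{175}{416 \left(w + 3\right)} + \frac{1}{48 \left(w + 1\right)} - \frac{61}{480 \left(w - 1\right)}.
Check: d/dw[\frac{- 793 \log{\left(w - 1 \right)} + 130 \log{\left(w + 1 \right)} - 2625 \log{\left(w + 3 \right)} - 696 \log{\left(w^{2} + 4 \right)} + 424 \operatorname{atan}{\left(\frac{w}{2} \right)}}{6240}] = \frac{- 9 w^{4} - 12 w^{3} - 18 w^{2} - 16 w - 6}{12 w^{5} + 36 w^{4} + 36 w^{3} + 108 w^{2} - 48 w - 144}, which equals f(w).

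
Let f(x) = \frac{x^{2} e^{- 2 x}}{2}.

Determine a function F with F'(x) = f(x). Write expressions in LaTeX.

f has the shape u'v + uv' for u = - \frac{x^{2}}{4} - \frac{x}{4} - \frac{1}{8} and v = e^{- 2 x} — it is the derivative of the product u*v.
Check: d/dx[\frac{\left(- 2 x^{2} - 2 x - 1\right) e^{- 2 x}}{8}] = \frac{x^{2} e^{- 2 x}}{2} = f(x).

An antiderivative is F(x) = \frac{\left(- 2 x^{2} - 2 x - 1\right) e^{- 2 x}}{8}.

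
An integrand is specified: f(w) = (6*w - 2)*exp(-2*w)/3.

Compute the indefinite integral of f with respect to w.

F(w) = (-6*w - 1)*exp(-2*w)/6 + C

f has the shape u'v + uv' for u = -w - 1/6 and v = exp(-2*w) — it is the derivative of the product u*v.
Check: d/dw[(-6*w - 1)*exp(-2*w)/6] = (6*w - 2)*exp(-2*w)/3 = f(w).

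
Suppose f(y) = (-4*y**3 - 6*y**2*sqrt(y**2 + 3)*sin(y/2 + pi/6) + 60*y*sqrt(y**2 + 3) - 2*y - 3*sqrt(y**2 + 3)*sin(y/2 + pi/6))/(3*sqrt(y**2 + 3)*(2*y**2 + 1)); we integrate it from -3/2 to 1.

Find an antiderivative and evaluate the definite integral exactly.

Antiderivative: F(y) = -2*sqrt(y**2 + 3)/3 + 5*log(2*y**2 + 1) + 2*cos(y/2 + pi/6); value = -5*log(11/2) - 2*sin(3/4 + pi/3) - 4/3 + 2*cos(1/2 + pi/6) + sqrt(21)/3 + 5*log(3)

A candidate is checked by its d/dy: the result must match f(y).
F(y) = -2*sqrt(y**2 + 3)/3 + 5*log(2*y**2 + 1) + 2*cos(y/2 + pi/6) is an antiderivative of f.
Check: d/dy[-2*sqrt(y**2 + 3)/3 + 5*log(2*y**2 + 1) + 2*cos(y/2 + pi/6)] = (-4*y**3 - 6*y**2*sqrt(y**2 + 3)*sin(y/2 + pi/6) + 60*y*sqrt(y**2 + 3) - 2*y - 3*sqrt(y**2 + 3)*sin(y/2 + pi/6))/(6*y**2*sqrt(y**2 + 3) + 3*sqrt(y**2 + 3)), which equals f(y).
F(1) = -4/3 + 2*cos(1/2 + pi/6) + 5*log(3); F(-3/2) = -sqrt(21)/3 + 2*sin(3/4 + pi/3) + 5*log(11/2).
Integral = F(1) - F(-3/2) = -5*log(11/2) - 2*sin(3/4 + pi/3) - 4/3 + 2*cos(1/2 + pi/6) + sqrt(21)/3 + 5*log(3).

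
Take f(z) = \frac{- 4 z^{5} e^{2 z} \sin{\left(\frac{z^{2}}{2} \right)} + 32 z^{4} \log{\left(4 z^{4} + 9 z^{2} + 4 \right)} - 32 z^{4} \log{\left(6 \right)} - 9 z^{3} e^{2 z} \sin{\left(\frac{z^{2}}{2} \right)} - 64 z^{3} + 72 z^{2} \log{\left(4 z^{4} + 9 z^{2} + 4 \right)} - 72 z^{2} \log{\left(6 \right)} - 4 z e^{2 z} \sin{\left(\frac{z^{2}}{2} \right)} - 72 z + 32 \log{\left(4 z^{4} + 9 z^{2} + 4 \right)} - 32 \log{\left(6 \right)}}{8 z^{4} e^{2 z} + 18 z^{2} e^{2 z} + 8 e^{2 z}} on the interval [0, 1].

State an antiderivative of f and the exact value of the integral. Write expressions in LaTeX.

Antiderivative: F(z) = \frac{\left(e^{2 z} \cos{\left(\frac{z^{2}}{2} \right)} - 4 \log{\left(4 z^{4} + 9 z^{2} + 4 \right)} + 4 \log{\left(6 \right)}\right) e^{- 2 z}}{2}; value = 2 \log{\left(\frac{2}{3} \right)} - \frac{1}{2} - \frac{2 \log{\left(\frac{17}{6} \right)}}{e^{2}} + \frac{\cos{\left(\frac{1}{2} \right)}}{2}

Any candidate F(z) must reproduce f(z) exactly when differentiated.
F(z) = \frac{\left(e^{2 z} \cos{\left(\frac{z^{2}}{2} \right)} - 4 \log{\left(4 z^{4} + 9 z^{2} + 4 \right)} + 4 \log{\left(6 \right)}\right) e^{- 2 z}}{2} is an antiderivative of f.
Check: d/dz[\frac{\left(e^{2 z} \cos{\left(\frac{z^{2}}{2} \right)} - 4 \log{\left(4 z^{4} + 9 z^{2} + 4 \right)} + 4 \log{\left(6 \right)}\right) e^{- 2 z}}{2}] = \frac{- 4 z^{5} e^{2 z} \sin{\left(\frac{z^{2}}{2} \right)} + 32 z^{4} \log{\left(4 z^{4} + 9 z^{2} + 4 \right)} - 32 z^{4} \log{\left(6 \right)} - 9 z^{3} e^{2 z} \sin{\left(\frac{z^{2}}{2} \right)} - 64 z^{3} + 72 z^{2} \log{\left(4 z^{4} + 9 z^{2} + 4 \right)} - 72 z^{2} \log{\left(6 \right)} - 4 z e^{2 z} \sin{\left(\frac{z^{2}}{2} \right)} - 72 z + 32 \log{\left(4 z^{4} + 9 z^{2} + 4 \right)} - 32 \log{\left(6 \right)}}{8 z^{4} e^{2 z} + 18 z^{2} e^{2 z} + 8 e^{2 z}} = f(z).
F(1) = - \frac{2 \log{\left(17 \right)}}{e^{2}} + \frac{\cos{\left(\frac{1}{2} \right)}}{2} + \frac{2 \log{\left(6 \right)}}{e^{2}}; F(0) = - 2 \log{\left(4 \right)} + \frac{1}{2} + 2 \log{\left(6 \right)}.
Integral = F(1) - F(0) = 2 \log{\left(\frac{2}{3} \right)} - \frac{1}{2} - \frac{2 \log{\left(\frac{17}{6} \right)}}{e^{2}} + \frac{\cos{\left(\frac{1}{2} \right)}}{2}.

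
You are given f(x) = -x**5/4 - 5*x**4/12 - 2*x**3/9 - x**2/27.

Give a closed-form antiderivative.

An antiderivative is F(x) = -x**6/24 - x**5/12 - x**4/18 - x**3/81.

f matches the chain-rule pattern g'(h)*h' with inner function h(x) = -x**2/2 - x/3; substituting u = h(x) collapses the integral.
Check: d/dx[-x**6/24 - x**5/12 - x**4/18 - x**3/81] = -x**5/4 - 5*x**4/12 - 2*x**3/9 - x**2/27 = f(x).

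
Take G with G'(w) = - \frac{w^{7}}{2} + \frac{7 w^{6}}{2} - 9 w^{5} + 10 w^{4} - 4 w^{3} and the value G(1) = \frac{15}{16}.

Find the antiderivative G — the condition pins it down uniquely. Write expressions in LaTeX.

G(w) = - \frac{w^{8}}{16} + \frac{w^{7}}{2} - \frac{3 w^{6}}{2} + 2 w^{5} - w^{4} + 1

The substitution u = - \frac{w^{2}}{2} + w works: G'(w) is exactly (dG/du)*(du/dw) for that inner function.
A general antiderivative is - \left(- \frac{w^{2}}{2} + w\right)^{4} + C.
The condition gives C = \frac{15}{16} - (- \frac{1}{16}) = 1.
So G(w) = - \frac{w^{8}}{16} + \frac{w^{7}}{2} - \frac{3 w^{6}}{2} + 2 w^{5} - w^{4} + 1.
Check: d/dw[- \frac{w^{8}}{16} + \frac{w^{7}}{2} - \frac{3 w^{6}}{2} + 2 w^{5} - w^{4} + 1] = - \frac{w^{7}}{2} + \frac{7 w^{6}}{2} - 9 w^{5} + 10 w^{4} - 4 w^{3} = G'(w).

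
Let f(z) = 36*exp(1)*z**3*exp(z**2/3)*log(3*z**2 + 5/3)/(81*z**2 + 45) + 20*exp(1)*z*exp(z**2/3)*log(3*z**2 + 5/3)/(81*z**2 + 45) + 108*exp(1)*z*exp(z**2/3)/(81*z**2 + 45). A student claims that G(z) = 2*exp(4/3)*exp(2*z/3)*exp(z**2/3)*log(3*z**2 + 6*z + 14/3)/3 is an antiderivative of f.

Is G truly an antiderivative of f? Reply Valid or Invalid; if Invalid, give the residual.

Invalid: d/dz[G] - f = (324*z**5*exp(4/3)*exp(2*z/3)*exp(z**2/3)*log(3*z**2 + 6*z + 14/3) - 324*exp(1)*z**5*exp(z**2/3)*log(3*z**2 + 5/3) + 972*z**4*exp(4/3)*exp(2*z/3)*exp(z**2/3)*log(3*z**2 + 6*z + 14/3) - 648*exp(1)*z**4*exp(z**2/3)*log(3*z**2 + 5/3) + 1332*z**3*exp(4/3)*exp(2*z/3)*exp(z**2/3)*log(3*z**2 + 6*z + 14/3) + 972*z**3*exp(4/3)*exp(2*z/3)*exp(z**2/3) - 684*exp(1)*z**3*exp(z**2/3)*log(3*z**2 + 5/3) - 972*exp(1)*z**3*exp(z**2/3) + 1044*z**2*exp(4/3)*exp(2*z/3)*exp(z**2/3)*log(3*z**2 + 6*z + 14/3) + 972*z**2*exp(4/3)*exp(2*z/3)*exp(z**2/3) - 360*exp(1)*z**2*exp(z**2/3)*log(3*z**2 + 5/3) - 1944*exp(1)*z**2*exp(z**2/3) + 640*z*exp(4/3)*exp(2*z/3)*exp(z**2/3)*log(3*z**2 + 6*z + 14/3) + 540*z*exp(4/3)*exp(2*z/3)*exp(z**2/3) - 280*exp(1)*z*exp(z**2/3)*log(3*z**2 + 5/3) - 1512*exp(1)*z*exp(z**2/3) + 280*exp(4/3)*exp(2*z/3)*exp(z**2/3)*log(3*z**2 + 6*z + 14/3) + 540*exp(4/3)*exp(2*z/3)*exp(z**2/3))/(729*z**4 + 1458*z**3 + 1539*z**2 + 810*z + 630), which is not 0.

d/dz[G] = (36*z**3*exp(4/3)*exp(2*z/3)*exp(z**2/3)*log(3*z**2 + 6*z + 14/3) + 108*z**2*exp(4/3)*exp(2*z/3)*exp(z**2/3)*log(3*z**2 + 6*z + 14/3) + 128*z*exp(4/3)*exp(2*z/3)*exp(z**2/3)*log(3*z**2 + 6*z + 14/3) + 108*z*exp(4/3)*exp(2*z/3)*exp(z**2/3) + 56*exp(4/3)*exp(2*z/3)*exp(z**2/3)*log(3*z**2 + 6*z + 14/3) + 108*exp(4/3)*exp(2*z/3)*exp(z**2/3))/(81*z**2 + 162*z + 126)
d/dz[G] - f(z) = (324*z**5*exp(4/3)*exp(2*z/3)*exp(z**2/3)*log(3*z**2 + 6*z + 14/3) - 324*exp(1)*z**5*exp(z**2/3)*log(3*z**2 + 5/3) + 972*z**4*exp(4/3)*exp(2*z/3)*exp(z**2/3)*log(3*z**2 + 6*z + 14/3) - 648*exp(1)*z**4*exp(z**2/3)*log(3*z**2 + 5/3) + 1332*z**3*exp(4/3)*exp(2*z/3)*exp(z**2/3)*log(3*z**2 + 6*z + 14/3) + 972*z**3*exp(4/3)*exp(2*z/3)*exp(z**2/3) - 684*exp(1)*z**3*exp(z**2/3)*log(3*z**2 + 5/3) - 972*exp(1)*z**3*exp(z**2/3) + 1044*z**2*exp(4/3)*exp(2*z/3)*exp(z**2/3)*log(3*z**2 + 6*z + 14/3) + 972*z**2*exp(4/3)*exp(2*z/3)*exp(z**2/3) - 360*exp(1)*z**2*exp(z**2/3)*log(3*z**2 + 5/3) - 1944*exp(1)*z**2*exp(z**2/3) + 640*z*exp(4/3)*exp(2*z/3)*exp(z**2/3)*log(3*z**2 + 6*z + 14/3) + 540*z*exp(4/3)*exp(2*z/3)*exp(z**2/3) - 280*exp(1)*z*exp(z**2/3)*log(3*z**2 + 5/3) - 1512*exp(1)*z*exp(z**2/3) + 280*exp(4/3)*exp(2*z/3)*exp(z**2/3)*log(3*z**2 + 6*z + 14/3) + 540*exp(4/3)*exp(2*z/3)*exp(z**2/3))/(729*z**4 + 1458*z**3 + 1539*z**2 + 810*z + 630) != 0.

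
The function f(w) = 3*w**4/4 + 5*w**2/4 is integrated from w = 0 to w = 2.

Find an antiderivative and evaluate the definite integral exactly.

The integrand splits into summands that can be handled one at a time.
F(w) = w**3*(9*w**2 + 25)/60 is an antiderivative of f.
Check: d/dw[w**3*(9*w**2 + 25)/60] = 3*w**4/4 + 5*w**2/4 = f(w).
F(2) = 122/15; F(0) = 0.
Integral = F(2) - F(0) = 122/15.

Antiderivative: F(w) = w**3*(9*w**2 + 25)/60; value = 122/15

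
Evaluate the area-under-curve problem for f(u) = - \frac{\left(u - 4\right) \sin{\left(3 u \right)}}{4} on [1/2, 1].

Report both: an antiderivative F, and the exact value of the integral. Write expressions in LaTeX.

Antiderivative: F(u) = \frac{3 u \cos{\left(3 u \right)} - \sin{\left(3 u \right)} - 12 \cos{\left(3 u \right)}}{36}; value = - \frac{\sin{\left(3 \right)}}{36} + \frac{7 \cos{\left(\frac{3}{2} \right)}}{24} + \frac{\sin{\left(\frac{3}{2} \right)}}{36} - \frac{\cos{\left(3 \right)}}{4}

Since d/du undoes antidifferentiation here, F'(u) = f(u) is required of F(u).
F(u) = \frac{3 u \cos{\left(3 u \right)} - \sin{\left(3 u \right)} - 12 \cos{\left(3 u \right)}}{36} is an antiderivative of f.
Check: d/du[\frac{3 u \cos{\left(3 u \right)} - \sin{\left(3 u \right)} - 12 \cos{\left(3 u \right)}}{36}] = - \frac{u \sin{\left(3 u \right)}}{4} + \sin{\left(3 u \right)}, which equals f(u).
F(1) = - \frac{\sin{\left(3 \right)}}{36} - \frac{\cos{\left(3 \right)}}{4}; F(1/2) = - \frac{\sin{\left(\frac{3}{2} \right)}}{36} - \frac{7 \cos{\left(\frac{3}{2} \right)}}{24}.
Integral = F(1) - F(1/2) = - \frac{\sin{\left(3 \right)}}{36} + \frac{7 \cos{\left(\frac{3}{2} \right)}}{24} + \frac{\sin{\left(\frac{3}{2} \right)}}{36} - \frac{\cos{\left(3 \right)}}{4}.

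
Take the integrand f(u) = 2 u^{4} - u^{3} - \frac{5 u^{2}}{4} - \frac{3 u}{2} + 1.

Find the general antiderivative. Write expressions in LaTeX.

F(u) = \frac{2 u^{5}}{5} - \frac{u^{4}}{4} - \frac{5 u^{3}}{12} - \frac{3 u^{2}}{4} + u + C

Integrate term by term and add the pieces.
Check: d/du[\frac{2 u^{5}}{5} - \frac{u^{4}}{4} - \frac{5 u^{3}}{12} - \frac{3 u^{2}}{4} + u] = 2 u^{4} - u^{3} - \frac{5 u^{2}}{4} - \frac{3 u}{2} + 1 = f(u).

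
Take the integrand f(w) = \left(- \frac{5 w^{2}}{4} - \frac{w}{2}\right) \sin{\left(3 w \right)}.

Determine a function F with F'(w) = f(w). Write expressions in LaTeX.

Check any antiderivative F(w) by computing F'(w) and comparing it with f(w).
Check: d/dw[\frac{5 w^{2} \cos{\left(3 w \right)}}{12} - \frac{5 w \sin{\left(3 w \right)}}{18} + \frac{w \cos{\left(3 w \right)}}{6} - \frac{\sin{\left(3 w \right)}}{18} - \frac{5 \cos{\left(3 w \right)}}{54}] = - \frac{5 w^{2} \sin{\left(3 w \right)}}{4} - \frac{w \sin{\left(3 w \right)}}{2}, which equals f(w).

An antiderivative is F(w) = \frac{5 w^{2} \cos{\left(3 w \right)}}{12} - \frac{5 w \sin{\left(3 w \right)}}{18} + \frac{w \cos{\left(3 w \right)}}{6} - \frac{\sin{\left(3 w \right)}}{18} - \frac{5 \cos{\left(3 w \right)}}{54}.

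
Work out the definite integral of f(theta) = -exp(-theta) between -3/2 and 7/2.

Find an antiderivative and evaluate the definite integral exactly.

Any candidate F(theta) must reproduce f(theta) exactly when differentiated.
F(theta) = exp(-theta) is an antiderivative of f.
Check: d/dtheta[exp(-theta)] = -exp(-theta) = f(theta).
F(7/2) = exp(-7/2); F(-3/2) = exp(3/2).
Integral = F(7/2) - F(-3/2) = -exp(3/2) + exp(-7/2).

Antiderivative: F(theta) = exp(-theta); value = -exp(3/2) + exp(-7/2)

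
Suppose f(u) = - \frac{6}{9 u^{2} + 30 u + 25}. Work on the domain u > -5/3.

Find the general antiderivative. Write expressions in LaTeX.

F(u) = \frac{2}{3 u + 5} + C

Check any antiderivative F(u) by computing F'(u) and comparing it with f(u).
Check: d/du[\frac{2}{3 u + 5}] = - \frac{6}{9 u^{2} + 30 u + 25} = f(u).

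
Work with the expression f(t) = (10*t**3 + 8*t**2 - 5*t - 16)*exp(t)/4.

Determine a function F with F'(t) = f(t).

Recognize the product-rule pattern: f = u'v + uv' with u = 5*t**3/2 - 11*t**2/2 + 39*t/4 - 55/4, v = exp(t), so integration by parts undoes it.
Check: d/dt[(10*t**3 - 22*t**2 + 39*t - 55)*exp(t)/4] = 5*t**3*exp(t)/2 + 2*t**2*exp(t) - 5*t*exp(t)/4 - 4*exp(t), which equals f(t).

An antiderivative is F(t) = (10*t**3 - 22*t**2 + 39*t - 55)*exp(t)/4.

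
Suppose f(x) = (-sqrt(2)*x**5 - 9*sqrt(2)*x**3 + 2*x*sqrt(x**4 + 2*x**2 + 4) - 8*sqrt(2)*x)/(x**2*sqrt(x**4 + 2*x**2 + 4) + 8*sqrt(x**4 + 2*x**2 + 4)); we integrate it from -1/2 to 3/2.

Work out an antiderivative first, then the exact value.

Antiderivative: F(x) = (-sqrt(2)*sqrt(x**4 + 2*x**2 + 4) + 2*log(x**2/2 + 4))/2; value = -sqrt(434)/8 - log(33/8) + sqrt(146)/8 + log(41/8)

For F(x) to be correct the identity F'(x) - f(x) = 0 must hold.
F(x) = (-sqrt(2)*sqrt(x**4 + 2*x**2 + 4) + 2*log(x**2/2 + 4))/2 is an antiderivative of f.
Check: d/dx[(-sqrt(2)*sqrt(x**4 + 2*x**2 + 4) + 2*log(x**2/2 + 4))/2] = (-sqrt(2)*x**5 - 9*sqrt(2)*x**3 + 2*x*sqrt(x**4 + 2*x**2 + 4) - 8*sqrt(2)*x)/(x**2*sqrt(x**4 + 2*x**2 + 4) + 8*sqrt(x**4 + 2*x**2 + 4)) = f(x).
F(3/2) = -sqrt(434)/8 + log(41/8); F(-1/2) = -sqrt(146)/8 + log(33/8).
Integral = F(3/2) - F(-1/2) = -sqrt(434)/8 - log(33/8) + sqrt(146)/8 + log(41/8).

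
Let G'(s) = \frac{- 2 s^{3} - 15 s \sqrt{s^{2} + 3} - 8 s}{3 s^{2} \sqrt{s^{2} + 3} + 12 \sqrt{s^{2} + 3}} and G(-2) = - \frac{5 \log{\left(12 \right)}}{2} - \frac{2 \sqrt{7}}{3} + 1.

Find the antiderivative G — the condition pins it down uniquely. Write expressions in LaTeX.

G(s) = - \frac{4 \sqrt{s^{2} + 3} + 15 \log{\left(\frac{3 s^{2}}{2} + 6 \right)} - 6}{6}

A candidate passes only if d/ds[G] lands on the given G'(s) exactly.
A general antiderivative is - \frac{2 \sqrt{s^{2} + 3}}{3} - \frac{5 \log{\left(\frac{3 s^{2}}{2} + 6 \right)}}{2} + C.
The condition gives C = - \frac{5 \log{\left(12 \right)}}{2} - \frac{2 \sqrt{7}}{3} + 1 - (- \frac{5 \log{\left(12 \right)}}{2} - \frac{2 \sqrt{7}}{3}) = 1.
So G(s) = - \frac{4 \sqrt{s^{2} + 3} + 15 \log{\left(\frac{3 s^{2}}{2} + 6 \right)} - 6}{6}.
Check: d/ds[- \frac{4 \sqrt{s^{2} + 3} + 15 \log{\left(\frac{3 s^{2}}{2} + 6 \right)} - 6}{6}] = \frac{- 2 s^{3} - 15 s \sqrt{s^{2} + 3} - 8 s}{3 s^{2} \sqrt{s^{2} + 3} + 12 \sqrt{s^{2} + 3}} = G'(s).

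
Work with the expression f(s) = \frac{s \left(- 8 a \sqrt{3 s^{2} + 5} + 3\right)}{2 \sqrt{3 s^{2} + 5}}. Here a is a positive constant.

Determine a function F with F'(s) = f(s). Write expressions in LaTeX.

Differentiate the proposed F(s) back; it has to land on f(s) exactly.
Check: d/ds[- 2 a s^{2} + \frac{\sqrt{3 s^{2} + 5}}{2}] = \frac{- 8 a s \sqrt{3 s^{2} + 5} + 3 s}{2 \sqrt{3 s^{2} + 5}}, which equals f(s).

An antiderivative is F(s) = - 2 a s^{2} + \frac{\sqrt{3 s^{2} + 5}}{2}.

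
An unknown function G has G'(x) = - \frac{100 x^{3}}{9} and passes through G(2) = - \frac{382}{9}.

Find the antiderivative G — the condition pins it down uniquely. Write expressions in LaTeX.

Whatever form G(x) takes, its d/dx must return the stated G'(x).
A general antiderivative is - \frac{25 x^{4}}{9} + C.
The condition gives C = - \frac{382}{9} - (- \frac{400}{9}) = 2.
So G(x) = \frac{18 - 25 x^{4}}{9}.
Check: d/dx[\frac{18 - 25 x^{4}}{9}] = - \frac{100 x^{3}}{9} = G'(x).

G(x) = \frac{18 - 25 x^{4}}{9}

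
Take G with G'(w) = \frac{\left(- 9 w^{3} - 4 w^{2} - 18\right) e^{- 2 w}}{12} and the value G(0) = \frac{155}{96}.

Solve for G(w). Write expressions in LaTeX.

G'(w) has the shape u'v + uv' for u = \frac{3 w^{3}}{8} + \frac{35 w^{2}}{48} + \frac{35 w}{48} + \frac{107}{96} and v = e^{- 2 w} — it is the derivative of the product u*v.
A general antiderivative is \frac{\left(36 w^{3} + 70 w^{2} + 70 w + 107\right) e^{- 2 w}}{96} + C.
The condition gives C = \frac{155}{96} - (\frac{107}{96}) = \frac{1}{2}.
So G(w) = \frac{3 w^{3} e^{- 2 w}}{8} + \frac{35 w^{2} e^{- 2 w}}{48} + \frac{35 w e^{- 2 w}}{48} + \frac{1}{2} + \frac{107 e^{- 2 w}}{96}.
Check: d/dw[\frac{3 w^{3} e^{- 2 w}}{8} + \frac{35 w^{2} e^{- 2 w}}{48} + \frac{35 w e^{- 2 w}}{48} + \frac{1}{2} + \frac{107 e^{- 2 w}}{96}] = \frac{\left(- 9 w^{3} - 4 w^{2} - 18\right) e^{- 2 w}}{12} = G'(w).

G(w) = \frac{3 w^{3} e^{- 2 w}}{8} + \frac{35 w^{2} e^{- 2 w}}{48} + \frac{35 w e^{- 2 w}}{48} + \frac{1}{2} + \frac{107 e^{- 2 w}}{96}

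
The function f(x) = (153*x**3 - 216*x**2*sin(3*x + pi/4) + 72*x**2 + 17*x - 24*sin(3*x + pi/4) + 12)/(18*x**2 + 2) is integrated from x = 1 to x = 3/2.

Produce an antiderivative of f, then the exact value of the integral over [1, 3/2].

Antiderivative: F(x) = (51*x**2 + 48*x + 48*cos(3*x + pi/4) + 8*atan(3*x) + 33)/12; value = -2*atan(3)/3 + 2*atan(9/2)/3 + 4*cos(pi/4 + 9/2) - 4*cos(pi/4 + 3) + 117/16

For F(x) to be correct the identity F'(x) - f(x) = 0 must hold.
F(x) = (51*x**2 + 48*x + 48*cos(3*x + pi/4) + 8*atan(3*x) + 33)/12 is an antiderivative of f.
Check: d/dx[(51*x**2 + 48*x + 48*cos(3*x + pi/4) + 8*atan(3*x) + 33)/12] = (153*x**3 - 216*x**2*sin(3*x + pi/4) + 72*x**2 + 17*x - 24*sin(3*x + pi/4) + 12)/(18*x**2 + 2) = f(x).
F(3/2) = 2*atan(9/2)/3 + 4*cos(pi/4 + 9/2) + 293/16; F(1) = 4*cos(pi/4 + 3) + 2*atan(3)/3 + 11.
Integral = F(3/2) - F(1) = -2*atan(3)/3 + 2*atan(9/2)/3 + 4*cos(pi/4 + 9/2) - 4*cos(pi/4 + 3) + 117/16.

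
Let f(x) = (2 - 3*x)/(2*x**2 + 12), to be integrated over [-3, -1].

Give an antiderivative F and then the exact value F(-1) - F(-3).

For F(x) to be correct the identity F'(x) - f(x) = 0 must hold.
F(x) = -3*log(x**2 + 6)/4 + sqrt(6)*atan(sqrt(6)*x/6)/6 is an antiderivative of f.
Check: d/dx[-3*log(x**2 + 6)/4 + sqrt(6)*atan(sqrt(6)*x/6)/6] = (2 - 3*x)/(2*x**2 + 12) = f(x).
F(-1) = -3*log(7)/4 - sqrt(6)*atan(sqrt(6)/6)/6; F(-3) = -3*log(15)/4 - sqrt(6)*atan(sqrt(6)/2)/6.
Integral = F(-1) - F(-3) = -3*log(7)/4 - sqrt(6)*atan(sqrt(6)/6)/6 + sqrt(6)*atan(sqrt(6)/2)/6 + 3*log(15)/4.

Antiderivative: F(x) = -3*log(x**2 + 6)/4 + sqrt(6)*atan(sqrt(6)*x/6)/6; value = -3*log(7)/4 - sqrt(6)*atan(sqrt(6)/6)/6 + sqrt(6)*atan(sqrt(6)/2)/6 + 3*log(15)/4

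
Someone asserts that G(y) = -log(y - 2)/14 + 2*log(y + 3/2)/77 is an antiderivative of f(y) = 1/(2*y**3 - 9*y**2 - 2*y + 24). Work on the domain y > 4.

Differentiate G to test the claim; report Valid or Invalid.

Invalid: d/dy[G] - f = -1/(22*y - 88), which is not 0.

d/dy[G] = (-2*y - 7)/(44*y**2 - 22*y - 132)
d/dy[G] - f(y) = -1/(22*y - 88) != 0.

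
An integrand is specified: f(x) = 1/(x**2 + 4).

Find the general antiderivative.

F(x) = atan(x/2)/2 + C

Any candidate F(x) must reproduce f(x) exactly when differentiated.
Check: d/dx[atan(x/2)/2] = 1/(x**2 + 4) = f(x).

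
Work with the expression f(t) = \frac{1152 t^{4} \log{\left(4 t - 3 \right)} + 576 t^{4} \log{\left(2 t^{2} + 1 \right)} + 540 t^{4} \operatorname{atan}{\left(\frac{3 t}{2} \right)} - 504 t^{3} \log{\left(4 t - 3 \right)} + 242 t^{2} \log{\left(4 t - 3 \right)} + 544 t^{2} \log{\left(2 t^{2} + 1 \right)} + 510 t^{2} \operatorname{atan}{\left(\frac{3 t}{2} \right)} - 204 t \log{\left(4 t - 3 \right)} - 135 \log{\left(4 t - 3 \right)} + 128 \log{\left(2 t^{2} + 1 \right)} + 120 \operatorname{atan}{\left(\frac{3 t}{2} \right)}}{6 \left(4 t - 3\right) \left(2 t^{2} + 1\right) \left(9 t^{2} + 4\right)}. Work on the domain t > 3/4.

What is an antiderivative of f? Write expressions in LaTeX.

f has the shape u'v + uv' for u = \frac{4 \log{\left(2 t^{2} + 1 \right)}}{3} + \frac{5 \operatorname{atan}{\left(\frac{3 t}{2} \right)}}{4} and v = \log{\left(4 t - 3 \right)} — it is the derivative of the product u*v.
Check: d/dt[\frac{\left(16 \log{\left(2 t^{2} + 1 \right)} + 15 \operatorname{atan}{\left(\frac{3 t}{2} \right)}\right) \log{\left(4 t - 3 \right)}}{12}] = \frac{1152 t^{4} \log{\left(4 t - 3 \right)} + 576 t^{4} \log{\left(2 t^{2} + 1 \right)} + 540 t^{4} \operatorname{atan}{\left(\frac{3 t}{2} \right)} - 504 t^{3} \log{\left(4 t - 3 \right)} + 242 t^{2} \log{\left(4 t - 3 \right)} + 544 t^{2} \log{\left(2 t^{2} + 1 \right)} + 510 t^{2} \operatorname{atan}{\left(\frac{3 t}{2} \right)} - 204 t \log{\left(4 t - 3 \right)} - 135 \log{\left(4 t - 3 \right)} + 128 \log{\left(2 t^{2} + 1 \right)} + 120 \operatorname{atan}{\left(\frac{3 t}{2} \right)}}{432 t^{5} - 324 t^{4} + 408 t^{3} - 306 t^{2} + 96 t - 72}, which equals f(t).

An antiderivative is F(t) = \frac{\left(16 \log{\left(2 t^{2} + 1 \right)} + 15 \operatorname{atan}{\left(\frac{3 t}{2} \right)}\right) \log{\left(4 t - 3 \right)}}{12}.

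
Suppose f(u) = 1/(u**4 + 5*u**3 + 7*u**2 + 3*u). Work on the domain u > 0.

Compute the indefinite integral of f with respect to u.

The denominator factors as u*(u + 1)**2*(u + 3); partial fractions split f into directly integrable pieces: -1/(12*(u + 3)) - 1/(4*(u + 1)) - 1/(2*(u + 1)**2) + 1/(3*u).
Check: d/du[-(-4*u*log(u) + 3*u*log(u + 1) + u*log(u + 3) - 4*log(u) + 3*log(u + 1) + log(u + 3) - 6)/(12*(u + 1))] = 1/(u**4 + 5*u**3 + 7*u**2 + 3*u) = f(u).

F(u) = -(-4*u*log(u) + 3*u*log(u + 1) + u*log(u + 3) - 4*log(u) + 3*log(u + 1) + log(u + 3) - 6)/(12*(u + 1)) + C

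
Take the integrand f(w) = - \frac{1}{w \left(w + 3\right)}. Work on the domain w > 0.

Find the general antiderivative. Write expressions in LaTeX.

The denominator factors as w \left(w + 3\right); partial fractions split f into directly integrable pieces: \frac{1}{3 \left(w + 3\right)} - \frac{1}{3 w}.
Check: d/dw[\frac{- \log{\left(w \right)} + \log{\left(w + 3 \right)}}{3}] = - \frac{1}{w^{2} + 3 w}, which equals f(w).

F(w) = \frac{- \log{\left(w \right)} + \log{\left(w + 3 \right)}}{3} + C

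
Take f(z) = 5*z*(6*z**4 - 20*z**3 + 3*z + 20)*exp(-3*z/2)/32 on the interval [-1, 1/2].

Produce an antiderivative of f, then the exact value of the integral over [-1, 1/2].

Recognize the product-rule pattern: f = u'v + uv' with u = -5*z**5/8 - 5*z**2/16 - 5*z/2 - 5/3, v = exp(-3*z/2), so integration by parts undoes it.
F(z) = -5*(6*z**5 + 3*z**2 + 24*z + 16)*exp(-3*z/2)/48 is an antiderivative of f.
Check: d/dz[-5*(6*z**5 + 3*z**2 + 24*z + 16)*exp(-3*z/2)/48] = (30*z**5 - 100*z**4 + 15*z**2 + 100*z)*exp(-3*z/2)/32, which equals f(z).
F(1/2) = -2315*exp(-3/4)/768; F(-1) = 55*exp(3/2)/48.
Integral = F(1/2) - F(-1) = -55*exp(3/2)/48 - 2315*exp(-3/4)/768.

Antiderivative: F(z) = -5*(6*z**5 + 3*z**2 + 24*z + 16)*exp(-3*z/2)/48; value = -55*exp(3/2)/48 - 2315*exp(-3/4)/768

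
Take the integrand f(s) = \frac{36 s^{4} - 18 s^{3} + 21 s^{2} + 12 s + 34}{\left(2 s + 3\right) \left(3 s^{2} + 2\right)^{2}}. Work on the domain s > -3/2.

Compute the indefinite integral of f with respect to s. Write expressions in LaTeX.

Differentiate the proposed F(s) back; it has to land on f(s) exactly.
Check: d/ds[\frac{s}{s^{2} + \frac{2}{3}} + 2 \log{\left(2 s + 3 \right)}] = \frac{36 s^{4} - 18 s^{3} + 21 s^{2} + 12 s + 34}{18 s^{5} + 27 s^{4} + 24 s^{3} + 36 s^{2} + 8 s + 12}, which equals f(s).

F(s) = \frac{s}{s^{2} + \frac{2}{3}} + 2 \log{\left(2 s + 3 \right)} + C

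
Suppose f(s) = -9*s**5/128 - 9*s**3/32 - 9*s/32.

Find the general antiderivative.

f matches the chain-rule pattern g'(h)*h' with inner function h(s) = -s**2/4 - 1/2; substituting u = h(s) collapses the integral.
Check: d/ds[-3*(s**2 + 2)**3/256] = -9*s**5/128 - 9*s**3/32 - 9*s/32 = f(s).

F(s) = -3*(s**2 + 2)**3/256 + C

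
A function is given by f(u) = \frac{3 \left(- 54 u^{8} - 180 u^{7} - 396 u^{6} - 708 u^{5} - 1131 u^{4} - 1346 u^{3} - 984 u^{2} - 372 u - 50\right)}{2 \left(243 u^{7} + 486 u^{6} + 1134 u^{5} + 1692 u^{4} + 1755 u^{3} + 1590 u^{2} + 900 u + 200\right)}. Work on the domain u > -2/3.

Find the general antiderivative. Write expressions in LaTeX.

Since d/du undoes antidifferentiation here, F'(u) = f(u) is required of F(u).
Check: d/du[\frac{3 \left(3 \left(3 u + 2\right)^{2} - 2 \left(3 u^{2} + 5\right) \left(- u^{2} - 2 u - 1\right)^{2}\right)}{4 \left(3 u + 2\right)^{2} \left(3 u^{2} + 5\right)}] = \frac{- 162 u^{8} - 540 u^{7} - 1188 u^{6} - 2124 u^{5} - 3393 u^{4} - 4038 u^{3} - 2952 u^{2} - 1116 u - 150}{486 u^{7} + 972 u^{6} + 2268 u^{5} + 3384 u^{4} + 3510 u^{3} + 3180 u^{2} + 1800 u + 400}, which equals f(u).

F(u) = \frac{3 \left(3 \left(3 u + 2\right)^{2} - 2 \left(3 u^{2} + 5\right) \left(- u^{2} - 2 u - 1\right)^{2}\right)}{4 \left(3 u + 2\right)^{2} \left(3 u^{2} + 5\right)} + C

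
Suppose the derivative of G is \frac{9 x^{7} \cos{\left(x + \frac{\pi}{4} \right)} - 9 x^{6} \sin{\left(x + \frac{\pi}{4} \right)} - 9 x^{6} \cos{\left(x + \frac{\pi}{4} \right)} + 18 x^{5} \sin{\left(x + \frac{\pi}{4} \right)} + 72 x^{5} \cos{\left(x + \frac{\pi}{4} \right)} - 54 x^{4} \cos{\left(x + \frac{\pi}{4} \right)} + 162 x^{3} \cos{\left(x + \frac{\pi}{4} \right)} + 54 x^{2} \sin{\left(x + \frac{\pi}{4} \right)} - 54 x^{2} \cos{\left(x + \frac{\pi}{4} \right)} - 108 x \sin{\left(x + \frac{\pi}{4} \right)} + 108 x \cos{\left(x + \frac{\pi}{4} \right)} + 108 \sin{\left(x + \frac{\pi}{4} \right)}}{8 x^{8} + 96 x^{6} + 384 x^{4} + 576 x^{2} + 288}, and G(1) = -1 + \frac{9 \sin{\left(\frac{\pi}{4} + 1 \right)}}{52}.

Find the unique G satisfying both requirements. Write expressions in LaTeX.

A first test for any G(x): its x-derivative must equal the given G'(x).
A general antiderivative is - \frac{3 \left(- \frac{x^{3}}{4} + \frac{x^{2}}{4} - \frac{x}{2}\right) \sin{\left(x + \frac{\pi}{4} \right)}}{2 \left(\frac{x^{4}}{3} + 2 x^{2} + 2\right)} + C.
The condition gives C = -1 + \frac{9 \sin{\left(\frac{\pi}{4} + 1 \right)}}{52} - (\frac{9 \sin{\left(\frac{\pi}{4} + 1 \right)}}{52}) = -1.
So G(x) = - \frac{8 x^{4} - 9 x^{3} \sin{\left(x + \frac{\pi}{4} \right)} + 9 x^{2} \sin{\left(x + \frac{\pi}{4} \right)} + 48 x^{2} - 18 x \sin{\left(x + \frac{\pi}{4} \right)} + 48}{8 \left(x^{4} + 6 x^{2} + 6\right)}.
Check: d/dx[- \frac{8 x^{4} - 9 x^{3} \sin{\left(x + \frac{\pi}{4} \right)} + 9 x^{2} \sin{\left(x + \frac{\pi}{4} \right)} + 48 x^{2} - 18 x \sin{\left(x + \frac{\pi}{4} \right)} + 48}{8 \left(x^{4} + 6 x^{2} + 6\right)}] = \frac{9 x^{7} \cos{\left(x + \frac{\pi}{4} \right)} - 9 x^{6} \sin{\left(x + \frac{\pi}{4} \right)} - 9 x^{6} \cos{\left(x + \frac{\pi}{4} \right)} + 18 x^{5} \sin{\left(x + \frac{\pi}{4} \right)} + 72 x^{5} \cos{\left(x + \frac{\pi}{4} \right)} - 54 x^{4} \cos{\left(x + \frac{\pi}{4} \right)} + 162 x^{3} \cos{\left(x + \frac{\pi}{4} \right)} + 54 x^{2} \sin{\left(x + \frac{\pi}{4} \right)} - 54 x^{2} \cos{\left(x + \frac{\pi}{4} \right)} - 108 x \sin{\left(x + \frac{\pi}{4} \right)} + 108 x \cos{\left(x + \frac{\pi}{4} \right)} + 108 \sin{\left(x + \frac{\pi}{4} \right)}}{8 x^{8} + 96 x^{6} + 384 x^{4} + 576 x^{2} + 288} = G'(x).

G(x) = - \frac{8 x^{4} - 9 x^{3} \sin{\left(x + \frac{\pi}{4} \right)} + 9 x^{2} \sin{\left(x + \frac{\pi}{4} \right)} + 48 x^{2} - 18 x \sin{\left(x + \frac{\pi}{4} \right)} + 48}{8 \left(x^{4} + 6 x^{2} + 6\right)}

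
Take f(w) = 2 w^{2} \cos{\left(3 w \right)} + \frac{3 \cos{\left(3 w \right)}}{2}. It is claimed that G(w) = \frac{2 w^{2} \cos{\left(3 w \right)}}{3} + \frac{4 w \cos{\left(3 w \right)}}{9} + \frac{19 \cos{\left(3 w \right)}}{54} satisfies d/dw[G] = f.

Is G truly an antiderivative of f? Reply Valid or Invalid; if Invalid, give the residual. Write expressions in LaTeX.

d/dw[G] = - 2 w^{2} \sin{\left(3 w \right)} - \frac{4 w \sin{\left(3 w \right)}}{3} + \frac{4 w \cos{\left(3 w \right)}}{3} - \frac{19 \sin{\left(3 w \right)}}{18} + \frac{4 \cos{\left(3 w \right)}}{9}
d/dw[G] - f(w) = - 2 w^{2} \sin{\left(3 w \right)} - 2 w^{2} \cos{\left(3 w \right)} - \frac{4 w \sin{\left(3 w \right)}}{3} + \frac{4 w \cos{\left(3 w \right)}}{3} - \frac{19 \sin{\left(3 w \right)}}{18} - \frac{19 \cos{\left(3 w \right)}}{18} != 0.

Invalid: d/dw[G] - f = - 2 w^{2} \sin{\left(3 w \right)} - 2 w^{2} \cos{\left(3 w \right)} - \frac{4 w \sin{\left(3 w \right)}}{3} + \frac{4 w \cos{\left(3 w \right)}}{3} - \frac{19 \sin{\left(3 w \right)}}{18} - \frac{19 \cos{\left(3 w \right)}}{18}, which is not 0.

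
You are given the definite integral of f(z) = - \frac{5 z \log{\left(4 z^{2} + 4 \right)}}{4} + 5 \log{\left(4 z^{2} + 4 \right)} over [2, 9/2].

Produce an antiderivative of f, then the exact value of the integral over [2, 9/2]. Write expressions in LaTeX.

The integrand splits into summands that can be handled one at a time.
F(z) = - \frac{5 z^{2} \log{\left(z^{2} + 1 \right)}}{8} - \frac{5 z^{2} \log{\left(2 \right)}}{4} + \frac{5 z^{2}}{8} + 5 z \log{\left(z^{2} + 1 \right)} - 10 z + 10 z \log{\left(2 \right)} - \frac{5 \log{\left(z^{2} + 1 \right)}}{8} + 10 \operatorname{atan}{\left(z \right)} is an antiderivative of f.
Check: d/dz[- \frac{5 z^{2} \log{\left(z^{2} + 1 \right)}}{8} - \frac{5 z^{2} \log{\left(2 \right)}}{4} + \frac{5 z^{2}}{8} + 5 z \log{\left(z^{2} + 1 \right)} - 10 z + 10 z \log{\left(2 \right)} - \frac{5 \log{\left(z^{2} + 1 \right)}}{8} + 10 \operatorname{atan}{\left(z \right)}] = - \frac{5 z \log{\left(z^{2} + 1 \right)}}{4} - \frac{5 z \log{\left(2 \right)}}{2} + 5 \log{\left(z^{2} + 1 \right)} + 10 \log{\left(2 \right)}, which equals f(z).
F(9/2) = - \frac{1035}{32} + 10 \operatorname{atan}{\left(\frac{9}{2} \right)} + \frac{315 \log{\left(2 \right)}}{16} + \frac{295 \log{\left(\frac{85}{4} \right)}}{32}; F(2) = - \frac{35}{2} + 15 \log{\left(2 \right)} + \frac{55 \log{\left(5 \right)}}{8} + 10 \operatorname{atan}{\left(2 \right)}.
Integral = F(9/2) - F(2) = - \frac{15 \log{\left(20 \right)}}{2} - \frac{475}{32} - 10 \operatorname{atan}{\left(2 \right)} - \frac{5 \log{\left(\frac{85}{4} \right)}}{8} + \frac{5 \log{\left(5 \right)}}{8} + 10 \operatorname{atan}{\left(\frac{9}{2} \right)} + \frac{315 \log{\left(85 \right)}}{32}.

Antiderivative: F(z) = - \frac{5 z^{2} \log{\left(z^{2} + 1 \right)}}{8} - \frac{5 z^{2} \log{\left(2 \right)}}{4} + \frac{5 z^{2}}{8} + 5 z \log{\left(z^{2} + 1 \right)} - 10 z + 10 z \log{\left(2 \right)} - \frac{5 \log{\left(z^{2} + 1 \right)}}{8} + 10 \operatorname{atan}{\left(z \right)}; value = - \frac{15 \log{\left(20 \right)}}{2} - \frac{475}{32} - 10 \operatorname{atan}{\left(2 \right)} - \frac{5 \log{\left(\frac{85}{4} \right)}}{8} + \frac{5 \log{\left(5 \right)}}{8} + 10 \operatorname{atan}{\left(\frac{9}{2} \right)} + \frac{315 \log{\left(85 \right)}}{32}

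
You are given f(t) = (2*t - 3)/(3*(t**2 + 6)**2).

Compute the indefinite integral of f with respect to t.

Differentiate the proposed F(t) back; it has to land on f(t) exactly.
Check: d/dt[-(sqrt(6)*t**2*atan(sqrt(6)*t/6) + 6*t + 6*sqrt(6)*atan(sqrt(6)*t/6) + 24)/(72*(t**2 + 6))] = (2*t - 3)/(3*t**4 + 36*t**2 + 108), which equals f(t).

F(t) = -(sqrt(6)*t**2*atan(sqrt(6)*t/6) + 6*t + 6*sqrt(6)*atan(sqrt(6)*t/6) + 24)/(72*(t**2 + 6)) + C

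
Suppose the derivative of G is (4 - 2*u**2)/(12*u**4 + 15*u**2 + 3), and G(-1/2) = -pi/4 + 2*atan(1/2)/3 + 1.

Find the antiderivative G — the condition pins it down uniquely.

Check a candidate G(u) by differentiating: d/du[G] must match the given G'(u).
A general antiderivative is -2*atan(u)/3 + atan(2*u) + C.
The condition gives C = -pi/4 + 2*atan(1/2)/3 + 1 - (-pi/4 + 2*atan(1/2)/3) = 1.
So G(u) = (-2*atan(u) + 3*atan(2*u) + 3)/3.
Check: d/du[(-2*atan(u) + 3*atan(2*u) + 3)/3] = (4 - 2*u**2)/(12*u**4 + 15*u**2 + 3) = G'(u).

G(u) = (-2*atan(u) + 3*atan(2*u) + 3)/3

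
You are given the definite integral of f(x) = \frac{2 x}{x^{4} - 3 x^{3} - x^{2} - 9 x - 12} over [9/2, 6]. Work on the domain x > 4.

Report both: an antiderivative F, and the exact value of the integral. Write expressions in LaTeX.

The denominator factors as \left(x - 4\right) \left(x + 1\right) \left(x^{2} + 3\right); partial fractions split f into directly integrable pieces: - \frac{7 x + 9}{38 \left(x^{2} + 3\right)} + \frac{1}{10 \left(x + 1\right)} + \frac{8}{95 \left(x - 4\right)}.
F(x) = \frac{8 \log{\left(x - 4 \right)}}{95} + \frac{\log{\left(x + 1 \right)}}{10} - \frac{7 \log{\left(x^{2} + 3 \right)}}{76} - \frac{3 \sqrt{3} \operatorname{atan}{\left(\frac{\sqrt{3} x}{3} \right)}}{38} is an antiderivative of f.
Check: d/dx[\frac{8 \log{\left(x - 4 \right)}}{95} + \frac{\log{\left(x + 1 \right)}}{10} - \frac{7 \log{\left(x^{2} + 3 \right)}}{76} - \frac{3 \sqrt{3} \operatorname{atan}{\left(\frac{\sqrt{3} x}{3} \right)}}{38}] = \frac{2 x}{x^{4} - 3 x^{3} - x^{2} - 9 x - 12} = f(x).
F(6) = - \frac{7 \log{\left(39 \right)}}{76} - \frac{3 \sqrt{3} \operatorname{atan}{\left(2 \sqrt{3} \right)}}{38} + \frac{8 \log{\left(2 \right)}}{95} + \frac{\log{\left(7 \right)}}{10}; F(9/2) = - \frac{7 \log{\left(\frac{93}{4} \right)}}{76} - \frac{3 \sqrt{3} \operatorname{atan}{\left(\frac{3 \sqrt{3}}{2} \right)}}{38} - \frac{8 \log{\left(2 \right)}}{95} + \frac{\log{\left(\frac{11}{2} \right)}}{10}.
Integral = F(6) - F(9/2) = - \frac{7 \log{\left(39 \right)}}{76} - \frac{3 \sqrt{3} \operatorname{atan}{\left(2 \sqrt{3} \right)}}{38} - \frac{\log{\left(\frac{11}{2} \right)}}{10} + \frac{16 \log{\left(2 \right)}}{95} + \frac{3 \sqrt{3} \operatorname{atan}{\left(\frac{3 \sqrt{3}}{2} \right)}}{38} + \frac{\log{\left(7 \right)}}{10} + \frac{7 \log{\left(\frac{93}{4} \right)}}{76}.

Antiderivative: F(x) = \frac{8 \log{\left(x - 4 \right)}}{95} + \frac{\log{\left(x + 1 \right)}}{10} - \frac{7 \log{\left(x^{2} + 3 \right)}}{76} - \frac{3 \sqrt{3} \operatorname{atan}{\left(\frac{\sqrt{3} x}{3} \right)}}{38}; value = - \frac{7 \log{\left(39 \right)}}{76} - \frac{3 \sqrt{3} \operatorname{atan}{\left(2 \sqrt{3} \right)}}{38} - \frac{\log{\left(\frac{11}{2} \right)}}{10} + \frac{16 \log{\left(2 \right)}}{95} + \frac{3 \sqrt{3} \operatorname{atan}{\left(\frac{3 \sqrt{3}}{2} \right)}}{38} + \frac{\log{\left(7 \right)}}{10} + \frac{7 \log{\left(\frac{93}{4} \right)}}{76}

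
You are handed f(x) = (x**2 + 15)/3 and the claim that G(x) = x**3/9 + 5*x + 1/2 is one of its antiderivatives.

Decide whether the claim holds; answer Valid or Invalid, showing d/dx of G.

Valid: G'(x) = f(x).

d/dx[G] = x**2/3 + 5
This equals f(x) exactly, so the claim holds.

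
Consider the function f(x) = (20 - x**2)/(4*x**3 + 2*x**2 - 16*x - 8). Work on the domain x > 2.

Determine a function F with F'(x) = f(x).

An antiderivative is F(x) = (24*log(x - 2) - 79*log(x + 1/2) + 40*log(x + 2))/60.

The denominator factors as 2*(x - 2)*(x + 2)*(2*x + 1); partial fractions split f into directly integrable pieces: -79/(30*(2*x + 1)) + 2/(3*(x + 2)) + 2/(5*(x - 2)).
Check: d/dx[(24*log(x - 2) - 79*log(x + 1/2) + 40*log(x + 2))/60] = (20 - x**2)/(4*x**3 + 2*x**2 - 16*x - 8) = f(x).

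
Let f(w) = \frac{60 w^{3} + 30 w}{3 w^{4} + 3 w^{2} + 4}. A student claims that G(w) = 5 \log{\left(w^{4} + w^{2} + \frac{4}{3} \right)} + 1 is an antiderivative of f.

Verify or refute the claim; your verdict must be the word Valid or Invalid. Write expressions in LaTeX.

Valid - differentiating G returns exactly f.

d/dw[G] = \frac{60 w^{3} + 30 w}{3 w^{4} + 3 w^{2} + 4}
This equals f(w) exactly, so the claim holds.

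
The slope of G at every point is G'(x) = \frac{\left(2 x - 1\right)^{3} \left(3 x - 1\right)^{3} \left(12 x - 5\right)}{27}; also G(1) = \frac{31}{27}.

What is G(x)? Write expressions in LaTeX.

G'(x) matches the chain-rule pattern g'(h)*h' with inner function h(x) = 2 x^{2} - \frac{5 x}{3} + \frac{1}{3}; substituting u = h(x) collapses the integral.
A general antiderivative is \frac{3 \left(2 x^{2} - \frac{5 x}{3} + \frac{1}{3}\right)^{4}}{4} + C.
The condition gives C = \frac{31}{27} - (\frac{4}{27}) = 1.
So G(x) = 12 x^{8} - 40 x^{7} + 58 x^{6} - \frac{430 x^{5}}{9} + \frac{2641 x^{4}}{108} - \frac{215 x^{3}}{27} + \frac{29 x^{2}}{18} - \frac{5 x}{27} + \frac{109}{108}.
Check: d/dx[12 x^{8} - 40 x^{7} + 58 x^{6} - \frac{430 x^{5}}{9} + \frac{2641 x^{4}}{108} - \frac{215 x^{3}}{27} + \frac{29 x^{2}}{18} - \frac{5 x}{27} + \frac{109}{108}] = 96 x^{7} - 280 x^{6} + 348 x^{5} - \frac{2150 x^{4}}{9} + \frac{2641 x^{3}}{27} - \frac{215 x^{2}}{9} + \frac{29 x}{9} - \frac{5}{27}, which equals G'(x).

G(x) = 12 x^{8} - 40 x^{7} + 58 x^{6} - \frac{430 x^{5}}{9} + \frac{2641 x^{4}}{108} - \frac{215 x^{3}}{27} + \frac{29 x^{2}}{18} - \frac{5 x}{27} + \frac{109}{108}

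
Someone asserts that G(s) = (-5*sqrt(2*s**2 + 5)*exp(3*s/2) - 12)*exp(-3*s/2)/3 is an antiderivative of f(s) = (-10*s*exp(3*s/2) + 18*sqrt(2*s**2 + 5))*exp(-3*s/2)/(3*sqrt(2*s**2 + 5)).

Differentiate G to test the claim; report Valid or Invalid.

d/ds[G] = (-10*s*exp(3*s/2) + 18*sqrt(2*s**2 + 5))*exp(-3*s/2)/(3*sqrt(2*s**2 + 5))
This equals f(s) exactly, so the claim holds.

Valid. The derivative of G reproduces f.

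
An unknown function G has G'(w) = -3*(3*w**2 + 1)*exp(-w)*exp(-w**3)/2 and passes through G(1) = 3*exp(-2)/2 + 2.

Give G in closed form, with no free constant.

The substitution u = -w**3 - w works: G'(w) is exactly (dG/du)*(du/dw) for that inner function.
A general antiderivative is 3*exp(-w**3 - w)/2 + C.
The condition gives C = 3*exp(-2)/2 + 2 - (3*exp(-2)/2) = 2.
So G(w) = (4*exp(w)*exp(w**3) + 3)*exp(-w)*exp(-w**3)/2.
Check: d/dw[(4*exp(w)*exp(w**3) + 3)*exp(-w)*exp(-w**3)/2] = (-9*w**2 - 3)*exp(-w)*exp(-w**3)/2, which equals G'(w).

G(w) = (4*exp(w)*exp(w**3) + 3)*exp(-w)*exp(-w**3)/2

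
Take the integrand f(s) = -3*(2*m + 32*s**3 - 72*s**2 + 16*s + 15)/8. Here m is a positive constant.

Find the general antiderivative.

F(s) = -3*m*s/4 - 3*s**4 + 9*s**3 - 3*s**2 - 45*s/8 + C

Recover f(s) by differentiating a candidate F(s); any mismatch rules it out.
Check: d/ds[-3*m*s/4 - 3*s**4 + 9*s**3 - 3*s**2 - 45*s/8] = -3*m/4 - 12*s**3 + 27*s**2 - 6*s - 45/8, which equals f(s).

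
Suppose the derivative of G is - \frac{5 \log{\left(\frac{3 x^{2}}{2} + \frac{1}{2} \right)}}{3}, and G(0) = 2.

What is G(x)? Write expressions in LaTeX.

G(x) = - \frac{5 x \log{\left(3 x^{2} + 1 \right)}}{3} + \frac{5 x \log{\left(2 \right)}}{3} + \frac{10 x}{3} - \frac{10 \sqrt{3} \operatorname{atan}{\left(\sqrt{3} x \right)}}{9} + 2

The proposed G(x) is checked by its d/dx: the result must match the given G'(x).
A general antiderivative is - \frac{5 x \log{\left(\frac{3 x^{2}}{2} + \frac{1}{2} \right)}}{3} + \frac{10 x}{3} - \frac{10 \sqrt{3} \operatorname{atan}{\left(\sqrt{3} x \right)}}{9} + C.
The condition gives C = 2 - (0) = 2.
So G(x) = - \frac{5 x \log{\left(3 x^{2} + 1 \right)}}{3} + \frac{5 x \log{\left(2 \right)}}{3} + \frac{10 x}{3} - \frac{10 \sqrt{3} \operatorname{atan}{\left(\sqrt{3} x \right)}}{9} + 2.
Check: d/dx[- \frac{5 x \log{\left(3 x^{2} + 1 \right)}}{3} + \frac{5 x \log{\left(2 \right)}}{3} + \frac{10 x}{3} - \frac{10 \sqrt{3} \operatorname{atan}{\left(\sqrt{3} x \right)}}{9} + 2] = - \frac{5 \log{\left(3 x^{2} + 1 \right)}}{3} + \frac{5 \log{\left(2 \right)}}{3}, which equals G'(x).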